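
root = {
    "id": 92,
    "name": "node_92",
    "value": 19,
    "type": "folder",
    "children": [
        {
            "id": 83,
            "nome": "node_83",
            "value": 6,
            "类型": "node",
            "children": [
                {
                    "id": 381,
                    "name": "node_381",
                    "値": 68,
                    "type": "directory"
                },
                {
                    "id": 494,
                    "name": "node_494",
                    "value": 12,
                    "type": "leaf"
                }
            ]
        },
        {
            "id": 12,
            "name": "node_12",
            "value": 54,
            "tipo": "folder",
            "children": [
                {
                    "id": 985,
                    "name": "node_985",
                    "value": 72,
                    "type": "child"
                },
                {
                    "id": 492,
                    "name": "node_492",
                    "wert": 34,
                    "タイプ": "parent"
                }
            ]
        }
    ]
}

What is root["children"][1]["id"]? 12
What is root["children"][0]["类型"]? "node"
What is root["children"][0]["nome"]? "node_83"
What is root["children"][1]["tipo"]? "folder"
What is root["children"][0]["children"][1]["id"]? 494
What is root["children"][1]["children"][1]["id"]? 492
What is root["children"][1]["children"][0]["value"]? 72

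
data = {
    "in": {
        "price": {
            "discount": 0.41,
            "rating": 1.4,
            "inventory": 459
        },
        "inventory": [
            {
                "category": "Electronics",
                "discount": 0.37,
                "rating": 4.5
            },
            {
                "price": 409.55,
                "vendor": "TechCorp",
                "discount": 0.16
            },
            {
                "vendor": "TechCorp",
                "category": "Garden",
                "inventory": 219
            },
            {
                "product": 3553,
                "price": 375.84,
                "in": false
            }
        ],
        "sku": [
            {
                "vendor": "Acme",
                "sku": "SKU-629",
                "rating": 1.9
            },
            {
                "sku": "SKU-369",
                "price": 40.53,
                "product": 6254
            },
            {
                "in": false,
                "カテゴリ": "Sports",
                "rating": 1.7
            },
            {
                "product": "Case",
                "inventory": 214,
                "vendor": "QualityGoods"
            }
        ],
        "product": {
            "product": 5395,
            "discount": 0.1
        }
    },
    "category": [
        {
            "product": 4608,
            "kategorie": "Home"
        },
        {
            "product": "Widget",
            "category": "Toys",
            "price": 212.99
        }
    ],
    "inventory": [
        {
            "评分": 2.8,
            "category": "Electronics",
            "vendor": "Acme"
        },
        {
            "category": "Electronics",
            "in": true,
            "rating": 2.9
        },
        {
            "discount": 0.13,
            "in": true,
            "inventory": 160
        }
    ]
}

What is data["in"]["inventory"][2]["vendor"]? "TechCorp"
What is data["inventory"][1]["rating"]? 2.9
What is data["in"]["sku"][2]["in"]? False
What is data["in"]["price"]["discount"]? 0.41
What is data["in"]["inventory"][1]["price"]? 409.55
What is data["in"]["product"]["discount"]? 0.1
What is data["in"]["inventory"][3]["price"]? 375.84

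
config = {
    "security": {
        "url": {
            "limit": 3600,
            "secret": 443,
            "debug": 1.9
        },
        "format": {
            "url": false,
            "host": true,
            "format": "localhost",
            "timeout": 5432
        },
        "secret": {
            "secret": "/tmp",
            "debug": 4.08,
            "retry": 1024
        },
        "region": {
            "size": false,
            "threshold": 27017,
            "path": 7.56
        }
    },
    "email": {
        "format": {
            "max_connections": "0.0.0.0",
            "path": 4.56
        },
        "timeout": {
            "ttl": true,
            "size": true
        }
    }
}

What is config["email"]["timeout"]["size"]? True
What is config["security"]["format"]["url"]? False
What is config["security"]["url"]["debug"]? 1.9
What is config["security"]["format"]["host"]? True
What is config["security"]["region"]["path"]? 7.56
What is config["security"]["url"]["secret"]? 443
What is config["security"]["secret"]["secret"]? "/tmp"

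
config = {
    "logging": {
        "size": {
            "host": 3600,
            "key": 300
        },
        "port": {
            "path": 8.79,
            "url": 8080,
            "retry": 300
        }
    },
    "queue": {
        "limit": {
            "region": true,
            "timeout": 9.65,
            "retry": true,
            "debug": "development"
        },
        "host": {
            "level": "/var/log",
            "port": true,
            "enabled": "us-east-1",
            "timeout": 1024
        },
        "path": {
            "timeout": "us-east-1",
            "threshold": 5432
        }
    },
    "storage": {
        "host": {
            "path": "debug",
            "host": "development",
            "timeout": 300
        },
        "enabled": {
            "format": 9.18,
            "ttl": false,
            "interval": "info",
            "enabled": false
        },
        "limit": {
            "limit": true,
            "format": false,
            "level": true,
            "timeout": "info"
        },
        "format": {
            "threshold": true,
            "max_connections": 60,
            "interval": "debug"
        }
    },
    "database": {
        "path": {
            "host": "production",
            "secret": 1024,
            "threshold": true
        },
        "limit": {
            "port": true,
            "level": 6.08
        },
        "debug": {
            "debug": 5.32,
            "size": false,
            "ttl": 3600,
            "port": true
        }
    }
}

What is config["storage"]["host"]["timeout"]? 300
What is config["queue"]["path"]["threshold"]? 5432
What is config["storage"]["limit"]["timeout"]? "info"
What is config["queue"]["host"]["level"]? "/var/log"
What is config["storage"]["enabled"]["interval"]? "info"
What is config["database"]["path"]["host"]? "production"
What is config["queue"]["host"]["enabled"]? "us-east-1"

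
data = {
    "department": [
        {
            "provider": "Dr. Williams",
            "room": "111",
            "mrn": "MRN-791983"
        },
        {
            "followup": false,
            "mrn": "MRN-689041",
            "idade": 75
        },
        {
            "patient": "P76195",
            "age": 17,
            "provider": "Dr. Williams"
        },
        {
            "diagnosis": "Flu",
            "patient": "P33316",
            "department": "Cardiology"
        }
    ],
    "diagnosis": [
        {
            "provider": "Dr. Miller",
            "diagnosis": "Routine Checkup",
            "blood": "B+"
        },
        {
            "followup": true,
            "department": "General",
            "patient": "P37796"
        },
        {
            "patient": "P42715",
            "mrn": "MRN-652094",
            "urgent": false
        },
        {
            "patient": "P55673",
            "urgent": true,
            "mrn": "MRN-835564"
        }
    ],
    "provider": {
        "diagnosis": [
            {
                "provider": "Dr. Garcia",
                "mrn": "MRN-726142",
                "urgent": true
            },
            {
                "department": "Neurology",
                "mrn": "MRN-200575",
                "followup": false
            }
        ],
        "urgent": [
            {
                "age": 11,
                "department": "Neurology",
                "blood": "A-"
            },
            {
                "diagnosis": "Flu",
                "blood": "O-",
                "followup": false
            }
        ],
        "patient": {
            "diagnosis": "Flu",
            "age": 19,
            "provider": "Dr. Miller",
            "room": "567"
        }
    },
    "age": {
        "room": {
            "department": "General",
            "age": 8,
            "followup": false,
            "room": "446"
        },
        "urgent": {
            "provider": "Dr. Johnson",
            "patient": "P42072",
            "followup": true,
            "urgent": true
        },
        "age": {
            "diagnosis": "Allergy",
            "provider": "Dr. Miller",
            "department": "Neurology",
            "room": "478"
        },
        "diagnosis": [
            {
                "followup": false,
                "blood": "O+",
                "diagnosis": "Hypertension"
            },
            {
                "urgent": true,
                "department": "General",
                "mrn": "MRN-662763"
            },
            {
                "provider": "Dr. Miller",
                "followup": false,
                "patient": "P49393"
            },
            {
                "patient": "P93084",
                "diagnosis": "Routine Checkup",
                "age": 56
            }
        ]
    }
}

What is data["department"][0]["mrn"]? "MRN-791983"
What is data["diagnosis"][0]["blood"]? "B+"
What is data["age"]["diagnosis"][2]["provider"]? "Dr. Miller"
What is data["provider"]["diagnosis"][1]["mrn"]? "MRN-200575"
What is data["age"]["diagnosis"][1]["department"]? "General"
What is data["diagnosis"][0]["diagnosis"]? "Routine Checkup"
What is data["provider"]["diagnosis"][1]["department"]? "Neurology"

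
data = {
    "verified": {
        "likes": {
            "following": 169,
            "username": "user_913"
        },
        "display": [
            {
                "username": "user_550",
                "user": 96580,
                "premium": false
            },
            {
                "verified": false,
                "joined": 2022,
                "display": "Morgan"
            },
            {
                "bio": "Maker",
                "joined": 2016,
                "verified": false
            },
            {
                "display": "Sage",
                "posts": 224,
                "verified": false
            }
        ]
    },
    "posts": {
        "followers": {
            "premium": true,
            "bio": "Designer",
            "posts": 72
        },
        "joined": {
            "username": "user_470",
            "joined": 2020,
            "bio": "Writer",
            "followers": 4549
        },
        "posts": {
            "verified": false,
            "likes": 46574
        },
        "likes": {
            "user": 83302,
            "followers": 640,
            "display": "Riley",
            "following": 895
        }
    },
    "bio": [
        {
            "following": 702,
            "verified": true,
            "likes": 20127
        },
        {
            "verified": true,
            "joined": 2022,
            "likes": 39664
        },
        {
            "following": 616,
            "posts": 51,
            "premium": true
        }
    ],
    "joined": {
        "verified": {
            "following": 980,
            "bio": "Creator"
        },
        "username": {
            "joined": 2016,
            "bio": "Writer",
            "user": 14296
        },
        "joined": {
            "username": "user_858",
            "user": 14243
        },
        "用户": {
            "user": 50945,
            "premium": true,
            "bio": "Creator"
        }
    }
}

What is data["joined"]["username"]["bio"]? "Writer"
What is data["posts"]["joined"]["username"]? "user_470"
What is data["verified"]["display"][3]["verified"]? False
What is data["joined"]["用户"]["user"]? 50945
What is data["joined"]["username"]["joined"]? 2016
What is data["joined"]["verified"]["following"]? 980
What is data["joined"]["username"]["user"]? 14296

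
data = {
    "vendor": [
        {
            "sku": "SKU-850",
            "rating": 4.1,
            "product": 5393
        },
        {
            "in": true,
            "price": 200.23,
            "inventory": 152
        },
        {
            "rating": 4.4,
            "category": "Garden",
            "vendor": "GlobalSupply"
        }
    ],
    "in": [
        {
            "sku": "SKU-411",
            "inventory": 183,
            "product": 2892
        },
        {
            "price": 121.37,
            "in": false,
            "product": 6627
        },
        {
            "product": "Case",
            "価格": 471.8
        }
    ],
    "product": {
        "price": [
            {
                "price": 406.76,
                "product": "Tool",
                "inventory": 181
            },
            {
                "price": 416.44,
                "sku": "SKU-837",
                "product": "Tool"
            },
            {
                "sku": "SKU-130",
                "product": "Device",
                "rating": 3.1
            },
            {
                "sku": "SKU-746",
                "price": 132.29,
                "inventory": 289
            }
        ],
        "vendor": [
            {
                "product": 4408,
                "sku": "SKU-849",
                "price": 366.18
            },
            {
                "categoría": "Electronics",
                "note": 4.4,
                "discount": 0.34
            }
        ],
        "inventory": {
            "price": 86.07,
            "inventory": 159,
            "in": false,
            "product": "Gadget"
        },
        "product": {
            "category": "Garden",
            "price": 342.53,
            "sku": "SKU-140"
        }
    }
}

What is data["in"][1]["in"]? False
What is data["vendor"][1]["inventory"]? 152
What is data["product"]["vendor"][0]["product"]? 4408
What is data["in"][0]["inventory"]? 183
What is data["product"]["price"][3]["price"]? 132.29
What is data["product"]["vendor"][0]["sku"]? "SKU-849"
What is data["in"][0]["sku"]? "SKU-411"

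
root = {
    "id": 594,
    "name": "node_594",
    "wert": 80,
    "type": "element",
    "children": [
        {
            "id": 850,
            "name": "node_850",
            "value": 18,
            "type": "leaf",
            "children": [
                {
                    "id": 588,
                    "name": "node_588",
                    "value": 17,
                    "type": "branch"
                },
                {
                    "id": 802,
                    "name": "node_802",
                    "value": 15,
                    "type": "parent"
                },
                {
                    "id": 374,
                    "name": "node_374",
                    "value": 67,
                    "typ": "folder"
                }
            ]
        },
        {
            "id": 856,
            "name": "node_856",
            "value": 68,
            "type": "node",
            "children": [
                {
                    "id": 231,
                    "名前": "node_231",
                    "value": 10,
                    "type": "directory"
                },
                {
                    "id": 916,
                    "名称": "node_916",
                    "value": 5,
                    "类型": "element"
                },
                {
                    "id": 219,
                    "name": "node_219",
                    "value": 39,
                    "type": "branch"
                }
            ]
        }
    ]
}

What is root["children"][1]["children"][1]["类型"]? "element"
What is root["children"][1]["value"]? 68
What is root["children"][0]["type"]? "leaf"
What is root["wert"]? 80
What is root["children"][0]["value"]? 18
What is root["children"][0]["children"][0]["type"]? "branch"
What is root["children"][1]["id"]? 856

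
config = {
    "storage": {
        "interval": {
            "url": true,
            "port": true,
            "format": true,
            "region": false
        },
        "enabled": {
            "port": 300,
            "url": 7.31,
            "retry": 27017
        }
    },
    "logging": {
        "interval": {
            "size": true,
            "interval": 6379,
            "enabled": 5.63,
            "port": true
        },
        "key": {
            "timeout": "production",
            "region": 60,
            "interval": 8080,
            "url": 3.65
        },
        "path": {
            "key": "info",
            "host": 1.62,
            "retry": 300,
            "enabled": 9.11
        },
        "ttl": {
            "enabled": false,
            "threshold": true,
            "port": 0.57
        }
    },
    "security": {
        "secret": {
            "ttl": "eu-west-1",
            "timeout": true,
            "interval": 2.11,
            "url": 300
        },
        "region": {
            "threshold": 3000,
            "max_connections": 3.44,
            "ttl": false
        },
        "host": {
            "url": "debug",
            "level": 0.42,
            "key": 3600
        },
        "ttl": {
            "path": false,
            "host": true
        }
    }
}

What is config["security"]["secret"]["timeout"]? True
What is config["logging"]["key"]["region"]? 60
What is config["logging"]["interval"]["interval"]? 6379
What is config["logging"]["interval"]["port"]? True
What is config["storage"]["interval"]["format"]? True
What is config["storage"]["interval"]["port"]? True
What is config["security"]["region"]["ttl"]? False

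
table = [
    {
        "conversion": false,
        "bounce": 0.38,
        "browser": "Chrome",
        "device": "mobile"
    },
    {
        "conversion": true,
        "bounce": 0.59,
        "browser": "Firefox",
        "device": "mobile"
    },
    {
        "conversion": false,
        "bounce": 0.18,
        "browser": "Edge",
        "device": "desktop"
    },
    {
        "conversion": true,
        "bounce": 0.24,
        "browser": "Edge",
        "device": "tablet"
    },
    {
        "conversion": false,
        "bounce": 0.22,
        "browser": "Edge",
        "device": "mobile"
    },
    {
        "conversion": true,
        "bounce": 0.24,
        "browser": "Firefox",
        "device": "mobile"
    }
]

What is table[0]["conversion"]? False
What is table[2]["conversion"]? False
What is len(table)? 6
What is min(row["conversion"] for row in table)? False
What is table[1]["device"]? "mobile"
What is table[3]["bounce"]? 0.24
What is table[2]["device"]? "desktop"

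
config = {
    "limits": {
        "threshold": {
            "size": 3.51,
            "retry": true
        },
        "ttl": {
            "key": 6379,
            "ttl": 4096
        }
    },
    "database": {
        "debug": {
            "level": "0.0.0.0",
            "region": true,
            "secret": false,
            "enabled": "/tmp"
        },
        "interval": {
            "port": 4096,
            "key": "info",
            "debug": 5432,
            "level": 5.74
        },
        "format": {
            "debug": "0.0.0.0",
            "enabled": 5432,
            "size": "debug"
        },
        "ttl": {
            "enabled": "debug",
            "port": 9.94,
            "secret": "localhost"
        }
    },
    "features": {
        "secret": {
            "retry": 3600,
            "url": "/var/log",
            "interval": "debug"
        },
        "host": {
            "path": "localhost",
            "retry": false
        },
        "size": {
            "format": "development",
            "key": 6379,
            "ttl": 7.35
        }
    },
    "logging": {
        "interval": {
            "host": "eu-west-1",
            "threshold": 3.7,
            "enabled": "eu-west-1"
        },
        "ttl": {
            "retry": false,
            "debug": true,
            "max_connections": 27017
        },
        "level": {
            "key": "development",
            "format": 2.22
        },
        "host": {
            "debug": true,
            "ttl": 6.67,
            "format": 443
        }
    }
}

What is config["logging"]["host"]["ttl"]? 6.67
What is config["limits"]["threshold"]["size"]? 3.51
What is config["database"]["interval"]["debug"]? 5432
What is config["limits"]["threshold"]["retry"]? True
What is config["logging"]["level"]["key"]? "development"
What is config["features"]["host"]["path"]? "localhost"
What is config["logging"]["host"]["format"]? 443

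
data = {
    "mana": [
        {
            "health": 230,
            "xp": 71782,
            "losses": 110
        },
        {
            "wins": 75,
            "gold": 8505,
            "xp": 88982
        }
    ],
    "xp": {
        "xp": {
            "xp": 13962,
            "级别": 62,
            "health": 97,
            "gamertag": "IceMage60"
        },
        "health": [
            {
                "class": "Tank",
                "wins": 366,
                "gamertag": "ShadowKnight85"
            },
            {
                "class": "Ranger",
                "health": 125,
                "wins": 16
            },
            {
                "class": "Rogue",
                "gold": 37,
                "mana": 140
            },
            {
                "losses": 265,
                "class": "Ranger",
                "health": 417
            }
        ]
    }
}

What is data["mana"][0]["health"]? 230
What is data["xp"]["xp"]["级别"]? 62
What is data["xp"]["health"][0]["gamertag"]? "ShadowKnight85"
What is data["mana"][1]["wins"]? 75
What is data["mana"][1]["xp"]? 88982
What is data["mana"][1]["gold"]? 8505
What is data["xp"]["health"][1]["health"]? 125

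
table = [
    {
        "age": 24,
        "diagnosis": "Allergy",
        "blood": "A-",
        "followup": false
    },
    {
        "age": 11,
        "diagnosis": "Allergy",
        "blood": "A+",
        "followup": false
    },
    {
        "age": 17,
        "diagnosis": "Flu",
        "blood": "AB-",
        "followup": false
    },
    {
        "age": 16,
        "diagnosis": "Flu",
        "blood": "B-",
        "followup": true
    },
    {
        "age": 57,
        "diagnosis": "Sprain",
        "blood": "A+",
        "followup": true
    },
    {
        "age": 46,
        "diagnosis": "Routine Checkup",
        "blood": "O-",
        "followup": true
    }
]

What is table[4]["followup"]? True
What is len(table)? 6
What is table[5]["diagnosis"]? "Routine Checkup"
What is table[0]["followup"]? False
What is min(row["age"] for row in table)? 11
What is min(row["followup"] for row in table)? False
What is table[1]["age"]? 11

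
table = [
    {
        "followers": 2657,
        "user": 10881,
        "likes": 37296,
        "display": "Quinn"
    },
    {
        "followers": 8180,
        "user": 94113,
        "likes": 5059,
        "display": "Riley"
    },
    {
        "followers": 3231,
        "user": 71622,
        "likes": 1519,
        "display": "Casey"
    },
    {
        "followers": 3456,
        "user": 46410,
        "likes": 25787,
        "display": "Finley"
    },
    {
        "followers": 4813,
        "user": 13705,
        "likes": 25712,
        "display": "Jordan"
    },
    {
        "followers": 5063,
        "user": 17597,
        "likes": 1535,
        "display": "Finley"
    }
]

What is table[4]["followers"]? 4813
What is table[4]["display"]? "Jordan"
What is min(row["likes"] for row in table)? 1519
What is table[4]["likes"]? 25712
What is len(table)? 6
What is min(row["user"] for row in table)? 10881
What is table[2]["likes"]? 1519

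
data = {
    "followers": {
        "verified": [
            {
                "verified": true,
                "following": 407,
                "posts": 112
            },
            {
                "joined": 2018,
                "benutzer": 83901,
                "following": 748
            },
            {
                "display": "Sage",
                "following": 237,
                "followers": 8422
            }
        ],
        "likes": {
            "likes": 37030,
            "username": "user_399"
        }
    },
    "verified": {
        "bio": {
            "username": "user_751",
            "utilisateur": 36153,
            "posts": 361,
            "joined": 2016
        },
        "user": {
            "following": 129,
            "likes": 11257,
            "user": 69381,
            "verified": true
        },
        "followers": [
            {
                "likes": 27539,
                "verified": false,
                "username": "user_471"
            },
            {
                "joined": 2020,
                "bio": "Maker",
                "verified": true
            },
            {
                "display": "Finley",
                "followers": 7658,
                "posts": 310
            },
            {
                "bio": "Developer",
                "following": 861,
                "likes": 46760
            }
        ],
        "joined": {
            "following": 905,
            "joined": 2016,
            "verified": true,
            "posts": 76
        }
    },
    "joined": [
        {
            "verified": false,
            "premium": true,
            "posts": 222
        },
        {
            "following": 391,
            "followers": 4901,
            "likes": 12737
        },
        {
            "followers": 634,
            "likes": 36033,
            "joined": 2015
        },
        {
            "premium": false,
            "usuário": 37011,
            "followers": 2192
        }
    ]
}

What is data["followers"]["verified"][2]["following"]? 237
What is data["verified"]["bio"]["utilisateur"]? 36153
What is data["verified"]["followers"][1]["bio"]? "Maker"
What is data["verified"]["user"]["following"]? 129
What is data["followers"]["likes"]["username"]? "user_399"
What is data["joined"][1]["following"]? 391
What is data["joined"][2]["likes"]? 36033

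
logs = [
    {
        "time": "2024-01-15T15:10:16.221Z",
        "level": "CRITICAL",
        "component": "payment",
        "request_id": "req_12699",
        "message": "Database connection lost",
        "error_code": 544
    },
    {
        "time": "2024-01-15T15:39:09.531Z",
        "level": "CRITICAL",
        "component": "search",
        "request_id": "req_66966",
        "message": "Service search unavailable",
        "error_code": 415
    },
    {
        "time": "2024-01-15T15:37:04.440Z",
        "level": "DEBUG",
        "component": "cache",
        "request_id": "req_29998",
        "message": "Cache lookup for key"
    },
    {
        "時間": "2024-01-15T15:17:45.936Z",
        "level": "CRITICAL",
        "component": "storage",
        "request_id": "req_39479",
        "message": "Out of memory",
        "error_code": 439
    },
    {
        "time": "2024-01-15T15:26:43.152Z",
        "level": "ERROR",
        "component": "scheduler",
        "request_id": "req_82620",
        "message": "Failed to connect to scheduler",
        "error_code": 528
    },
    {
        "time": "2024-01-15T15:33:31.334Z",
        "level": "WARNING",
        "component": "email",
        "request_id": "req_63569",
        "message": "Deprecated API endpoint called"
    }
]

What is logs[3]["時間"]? "2024-01-15T15:17:45.936Z"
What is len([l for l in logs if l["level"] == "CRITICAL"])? 3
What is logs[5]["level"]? "WARNING"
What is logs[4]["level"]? "ERROR"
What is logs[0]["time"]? "2024-01-15T15:10:16.221Z"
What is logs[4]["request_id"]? "req_82620"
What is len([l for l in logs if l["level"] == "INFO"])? 0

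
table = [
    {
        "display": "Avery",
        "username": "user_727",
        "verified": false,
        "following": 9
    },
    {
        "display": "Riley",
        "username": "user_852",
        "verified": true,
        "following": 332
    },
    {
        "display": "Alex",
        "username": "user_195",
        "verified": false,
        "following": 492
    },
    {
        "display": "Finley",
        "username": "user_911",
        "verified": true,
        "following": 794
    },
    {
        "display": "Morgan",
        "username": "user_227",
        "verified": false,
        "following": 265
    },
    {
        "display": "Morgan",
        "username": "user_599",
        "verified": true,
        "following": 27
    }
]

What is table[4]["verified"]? False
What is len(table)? 6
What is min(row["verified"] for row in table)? False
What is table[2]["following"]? 492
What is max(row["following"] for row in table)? 794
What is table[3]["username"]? "user_911"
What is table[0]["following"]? 9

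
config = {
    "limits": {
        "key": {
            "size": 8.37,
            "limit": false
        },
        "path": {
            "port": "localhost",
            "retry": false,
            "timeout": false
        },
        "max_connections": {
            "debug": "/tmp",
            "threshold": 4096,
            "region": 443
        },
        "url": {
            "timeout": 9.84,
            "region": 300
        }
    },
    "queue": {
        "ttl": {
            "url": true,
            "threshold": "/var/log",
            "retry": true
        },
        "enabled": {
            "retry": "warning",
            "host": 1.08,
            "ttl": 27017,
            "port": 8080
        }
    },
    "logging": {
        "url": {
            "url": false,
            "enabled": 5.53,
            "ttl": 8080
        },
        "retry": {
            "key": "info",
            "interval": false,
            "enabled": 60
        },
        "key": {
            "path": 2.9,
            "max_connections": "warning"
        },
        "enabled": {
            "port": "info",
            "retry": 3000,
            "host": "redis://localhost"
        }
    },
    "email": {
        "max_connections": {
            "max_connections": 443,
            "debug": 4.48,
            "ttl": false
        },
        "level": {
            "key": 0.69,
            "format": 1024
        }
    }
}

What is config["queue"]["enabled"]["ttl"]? 27017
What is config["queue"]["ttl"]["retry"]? True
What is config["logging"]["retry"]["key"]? "info"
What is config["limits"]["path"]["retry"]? False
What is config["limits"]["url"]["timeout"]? 9.84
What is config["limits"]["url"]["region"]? 300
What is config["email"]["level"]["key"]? 0.69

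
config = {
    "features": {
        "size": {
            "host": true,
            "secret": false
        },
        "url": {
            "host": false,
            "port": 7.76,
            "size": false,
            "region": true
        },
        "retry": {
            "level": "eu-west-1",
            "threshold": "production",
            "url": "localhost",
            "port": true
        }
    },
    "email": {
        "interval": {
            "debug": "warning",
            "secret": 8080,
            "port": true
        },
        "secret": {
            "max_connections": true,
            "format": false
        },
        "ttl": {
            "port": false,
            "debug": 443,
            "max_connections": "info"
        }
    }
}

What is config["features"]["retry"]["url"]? "localhost"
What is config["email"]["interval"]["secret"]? 8080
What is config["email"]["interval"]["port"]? True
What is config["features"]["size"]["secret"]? False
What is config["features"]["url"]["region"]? True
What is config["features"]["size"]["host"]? True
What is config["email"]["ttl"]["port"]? False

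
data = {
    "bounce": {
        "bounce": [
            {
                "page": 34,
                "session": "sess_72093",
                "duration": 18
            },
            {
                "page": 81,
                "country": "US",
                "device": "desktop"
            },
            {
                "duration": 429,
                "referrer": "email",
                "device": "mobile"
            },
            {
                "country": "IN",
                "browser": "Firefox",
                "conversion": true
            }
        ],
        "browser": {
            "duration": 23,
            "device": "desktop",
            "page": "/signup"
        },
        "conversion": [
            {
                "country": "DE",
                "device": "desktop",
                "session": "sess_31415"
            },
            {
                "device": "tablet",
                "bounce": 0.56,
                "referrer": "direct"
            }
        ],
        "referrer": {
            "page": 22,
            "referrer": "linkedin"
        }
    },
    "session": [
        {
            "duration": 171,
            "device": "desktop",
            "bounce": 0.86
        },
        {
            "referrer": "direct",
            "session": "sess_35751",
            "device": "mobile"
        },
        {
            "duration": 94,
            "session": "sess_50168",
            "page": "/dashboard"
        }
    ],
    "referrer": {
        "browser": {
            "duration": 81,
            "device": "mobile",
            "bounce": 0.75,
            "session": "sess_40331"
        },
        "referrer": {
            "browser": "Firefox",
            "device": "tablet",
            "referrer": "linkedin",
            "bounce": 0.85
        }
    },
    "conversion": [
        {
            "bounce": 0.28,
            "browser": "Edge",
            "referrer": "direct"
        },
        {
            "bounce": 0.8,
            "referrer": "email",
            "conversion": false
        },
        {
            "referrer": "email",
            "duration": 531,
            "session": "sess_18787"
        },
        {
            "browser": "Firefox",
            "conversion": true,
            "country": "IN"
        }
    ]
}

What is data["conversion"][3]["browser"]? "Firefox"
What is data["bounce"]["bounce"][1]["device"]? "desktop"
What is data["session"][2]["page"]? "/dashboard"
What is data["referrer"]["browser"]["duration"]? 81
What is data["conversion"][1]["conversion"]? False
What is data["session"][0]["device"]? "desktop"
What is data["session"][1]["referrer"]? "direct"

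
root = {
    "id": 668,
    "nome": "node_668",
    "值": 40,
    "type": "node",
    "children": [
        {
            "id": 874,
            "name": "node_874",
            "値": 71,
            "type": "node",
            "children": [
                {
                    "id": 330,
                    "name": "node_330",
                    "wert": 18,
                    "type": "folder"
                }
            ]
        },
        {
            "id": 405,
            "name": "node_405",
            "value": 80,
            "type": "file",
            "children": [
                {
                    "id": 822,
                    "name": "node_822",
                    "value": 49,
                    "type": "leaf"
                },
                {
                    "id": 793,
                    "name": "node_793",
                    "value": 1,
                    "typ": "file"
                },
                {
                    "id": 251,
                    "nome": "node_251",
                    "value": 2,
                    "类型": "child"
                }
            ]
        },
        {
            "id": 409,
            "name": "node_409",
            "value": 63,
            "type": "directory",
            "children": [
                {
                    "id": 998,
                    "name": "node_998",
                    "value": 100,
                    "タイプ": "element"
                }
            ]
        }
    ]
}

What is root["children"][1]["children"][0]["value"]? 49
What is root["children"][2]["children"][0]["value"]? 100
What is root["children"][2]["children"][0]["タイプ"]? "element"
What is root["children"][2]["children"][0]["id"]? 998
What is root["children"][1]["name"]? "node_405"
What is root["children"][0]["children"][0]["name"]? "node_330"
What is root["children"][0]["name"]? "node_874"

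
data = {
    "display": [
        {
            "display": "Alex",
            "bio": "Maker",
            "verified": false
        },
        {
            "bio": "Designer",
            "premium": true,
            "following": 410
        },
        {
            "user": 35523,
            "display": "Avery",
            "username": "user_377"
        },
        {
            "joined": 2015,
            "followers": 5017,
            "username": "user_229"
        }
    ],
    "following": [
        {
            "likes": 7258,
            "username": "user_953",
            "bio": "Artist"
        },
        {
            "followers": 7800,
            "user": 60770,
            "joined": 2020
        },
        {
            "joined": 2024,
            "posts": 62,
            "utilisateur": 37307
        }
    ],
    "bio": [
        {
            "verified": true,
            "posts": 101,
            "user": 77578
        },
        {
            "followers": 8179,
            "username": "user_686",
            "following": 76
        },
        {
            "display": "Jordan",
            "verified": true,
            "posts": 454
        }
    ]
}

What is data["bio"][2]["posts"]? 454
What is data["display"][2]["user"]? 35523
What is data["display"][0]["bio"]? "Maker"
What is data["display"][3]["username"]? "user_229"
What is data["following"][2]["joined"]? 2024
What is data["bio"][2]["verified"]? True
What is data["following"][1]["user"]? 60770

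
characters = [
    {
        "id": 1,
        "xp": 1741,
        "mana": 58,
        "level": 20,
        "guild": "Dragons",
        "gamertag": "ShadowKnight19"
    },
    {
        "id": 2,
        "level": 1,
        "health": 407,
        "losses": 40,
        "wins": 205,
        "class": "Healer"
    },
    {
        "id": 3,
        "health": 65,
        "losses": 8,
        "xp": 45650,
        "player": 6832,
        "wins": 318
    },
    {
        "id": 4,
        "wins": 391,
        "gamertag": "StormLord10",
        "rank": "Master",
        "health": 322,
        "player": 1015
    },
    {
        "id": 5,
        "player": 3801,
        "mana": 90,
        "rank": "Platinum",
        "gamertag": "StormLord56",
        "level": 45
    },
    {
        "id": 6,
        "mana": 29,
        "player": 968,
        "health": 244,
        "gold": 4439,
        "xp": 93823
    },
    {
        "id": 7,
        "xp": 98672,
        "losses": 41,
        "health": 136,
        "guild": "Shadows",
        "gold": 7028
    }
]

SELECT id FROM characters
[1, 2, 3, 4, 5, 6, 7]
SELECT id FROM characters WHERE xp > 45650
[6, 7]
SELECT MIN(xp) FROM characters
1741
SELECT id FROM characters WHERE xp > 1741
[3, 6, 7]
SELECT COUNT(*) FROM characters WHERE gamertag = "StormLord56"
1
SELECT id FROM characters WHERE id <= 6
[1, 2, 3, 4, 5, 6]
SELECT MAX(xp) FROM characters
98672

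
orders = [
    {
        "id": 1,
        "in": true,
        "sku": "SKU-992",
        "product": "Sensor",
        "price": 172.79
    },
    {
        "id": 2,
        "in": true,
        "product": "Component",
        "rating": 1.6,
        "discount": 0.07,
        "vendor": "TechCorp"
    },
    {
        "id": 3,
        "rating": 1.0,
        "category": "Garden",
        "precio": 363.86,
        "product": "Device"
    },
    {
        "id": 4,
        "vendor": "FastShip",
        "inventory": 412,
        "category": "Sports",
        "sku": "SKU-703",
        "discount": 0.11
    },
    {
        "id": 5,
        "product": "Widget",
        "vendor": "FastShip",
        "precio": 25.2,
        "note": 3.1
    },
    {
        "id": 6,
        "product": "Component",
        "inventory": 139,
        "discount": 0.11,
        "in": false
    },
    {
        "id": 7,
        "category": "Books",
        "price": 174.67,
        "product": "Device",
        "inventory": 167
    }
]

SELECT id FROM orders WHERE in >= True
[1, 2]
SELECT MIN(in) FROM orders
False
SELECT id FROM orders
[1, 2, 3, 4, 5, 6, 7]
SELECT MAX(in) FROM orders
True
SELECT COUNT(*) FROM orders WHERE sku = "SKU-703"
1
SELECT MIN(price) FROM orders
172.79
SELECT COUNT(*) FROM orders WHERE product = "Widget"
1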